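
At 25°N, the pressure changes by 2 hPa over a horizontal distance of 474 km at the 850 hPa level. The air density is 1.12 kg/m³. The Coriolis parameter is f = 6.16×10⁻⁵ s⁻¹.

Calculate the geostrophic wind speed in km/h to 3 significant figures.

Pressure gradient: |∂P/∂n| = 200 Pa / 474000 m = 4.22×10⁻⁴ Pa/m
Geostrophic balance (pressure-gradient force = Coriolis force):
V_g = (1/(fρ)) |∂P/∂n| = 4.22×10⁻⁴ / (6.16×10⁻⁵ × 1.12) = 6.12 m/s
Converting: 6.12 m/s × 3.6 = 22.0 km/h

22.0 km/h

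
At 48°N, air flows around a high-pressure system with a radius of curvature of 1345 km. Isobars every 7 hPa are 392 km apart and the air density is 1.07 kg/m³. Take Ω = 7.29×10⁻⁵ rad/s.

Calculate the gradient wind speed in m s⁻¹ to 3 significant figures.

Coriolis parameter at 48°N:
f = 2Ω sin φ = 2 × 7.29×10⁻⁵ × sin 48° = 1.08×10⁻⁴ s⁻¹
Pressure gradient: |∂P/∂n| = 700 Pa / 392000 m = 1.79×10⁻³ Pa/m
Geostrophic speed: V_g = |∂P/∂n|/(fρ) = 1.79×10⁻³/(1.08×10⁻⁴ × 1.07) = 15.4 m/s
Around a high, pressure-gradient force acts outward with centrifugal, so Coriolis balances both:
fV = (1/ρ)|∂P/∂n| + V²/R  →  V² − fR·V + fR·V_g = 0
With fR = 1.08×10⁻⁴ × 1345×10³ m = 146 m/s:
V = [fR − √((fR)² − 4 fR V_g)]/2 = [146 − √(146² − 4×146×15.4)]/2 = 17.5 m/s
Supergeostrophic (V > V_g = 15.4 m/s), as expected around a high.

17.5 m s⁻¹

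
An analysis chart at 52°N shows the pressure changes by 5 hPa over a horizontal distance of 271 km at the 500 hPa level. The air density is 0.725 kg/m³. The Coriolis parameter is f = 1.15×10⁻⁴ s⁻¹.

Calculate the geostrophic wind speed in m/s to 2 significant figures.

22 m/s

Pressure gradient: |∂P/∂n| = 500 Pa / 271000 m = 1.85×10⁻³ Pa/m
Geostrophic balance (pressure-gradient force = Coriolis force):
V_g = (1/(fρ)) |∂P/∂n| = 1.85×10⁻³ / (1.15×10⁻⁴ × 0.725) = 22.1 m/s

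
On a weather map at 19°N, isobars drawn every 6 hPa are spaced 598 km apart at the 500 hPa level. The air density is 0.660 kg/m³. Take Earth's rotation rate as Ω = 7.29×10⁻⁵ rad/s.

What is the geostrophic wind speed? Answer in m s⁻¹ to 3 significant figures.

32.0 m s⁻¹

Coriolis parameter at 19°N:
f = 2Ω sin φ = 2 × 7.29×10⁻⁵ × sin 19° = 4.75×10⁻⁵ s⁻¹
Pressure gradient: |∂P/∂n| = 600 Pa / 598000 m = 1.00×10⁻³ Pa/m
Geostrophic balance (pressure-gradient force = Coriolis force):
V_g = (1/(fρ)) |∂P/∂n| = 1.00×10⁻³ / (4.75×10⁻⁵ × 0.660) = 32.0 m/s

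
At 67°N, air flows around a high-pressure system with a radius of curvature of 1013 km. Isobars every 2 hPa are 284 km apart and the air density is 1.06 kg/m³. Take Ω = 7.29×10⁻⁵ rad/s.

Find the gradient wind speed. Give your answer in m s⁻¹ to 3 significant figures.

Coriolis parameter at 67°N:
f = 2Ω sin φ = 2 × 7.29×10⁻⁵ × sin 67° = 1.34×10⁻⁴ s⁻¹
Pressure gradient: |∂P/∂n| = 200 Pa / 284000 m = 7.04×10⁻⁴ Pa/m
Geostrophic speed: V_g = |∂P/∂n|/(fρ) = 7.04×10⁻⁴/(1.34×10⁻⁴ × 1.06) = 4.95 m/s
Around a high, pressure-gradient force acts outward with centrifugal, so Coriolis balances both:
fV = (1/ρ)|∂P/∂n| + V²/R  →  V² − fR·V + fR·V_g = 0
With fR = 1.34×10⁻⁴ × 1013×10³ m = 136 m/s:
V = [fR − √((fR)² − 4 fR V_g)]/2 = [136 − √(136² − 4×136×4.95)]/2 = 5.14 m/s
Supergeostrophic (V > V_g = 4.95 m/s), as expected around a high.

5.14 m s⁻¹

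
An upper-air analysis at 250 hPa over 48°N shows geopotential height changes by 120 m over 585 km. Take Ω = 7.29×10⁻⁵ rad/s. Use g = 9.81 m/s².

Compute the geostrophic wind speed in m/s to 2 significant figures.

19 m/s

Coriolis parameter at 48°N:
f = 2Ω sin φ = 2 × 7.29×10⁻⁵ × sin 48° = 1.08×10⁻⁴ s⁻¹
Height gradient: |∂Z/∂n| = 120 m / 585000 m = 2.05×10⁻⁴
On a pressure surface, geostrophic balance gives V_g = (g/f)|∂Z/∂n|:
V_g = 9.81 × 2.05×10⁻⁴ / 1.08×10⁻⁴ = 18.6 m/s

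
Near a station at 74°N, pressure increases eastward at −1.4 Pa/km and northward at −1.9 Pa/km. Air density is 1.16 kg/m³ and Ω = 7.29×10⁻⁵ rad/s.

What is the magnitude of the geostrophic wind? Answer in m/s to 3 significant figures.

Coriolis parameter at 74°N:
f = 2Ω sin φ = 2 × 7.29×10⁻⁵ × sin 74° = 1.40×10⁻⁴ s⁻¹
Component geostrophic relations (x east, y north):
u_g = −(1/(fρ)) ∂P/∂y,  v_g = (1/(fρ)) ∂P/∂x
u_g = −(−1.9×10⁻³)/(1.40×10⁻⁴ × 1.16) = 11.7 m/s;  v_g = (−1.4×10⁻³)/(1.40×10⁻⁴ × 1.16) = −8.61 m/s
|V_g| = √(u_g² + v_g²) = 14.5 m/s

14.5 m/s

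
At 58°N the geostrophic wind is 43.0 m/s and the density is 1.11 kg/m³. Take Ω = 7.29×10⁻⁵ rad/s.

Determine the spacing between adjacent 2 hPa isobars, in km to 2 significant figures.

Coriolis parameter at 58°N:
f = 2Ω sin φ = 2 × 7.29×10⁻⁵ × sin 58° = 1.24×10⁻⁴ s⁻¹
Geostrophic balance rearranged: |∂P/∂n| = f ρ V_g
|∂P/∂n| = 1.24×10⁻⁴ × 1.11 × 43.0 = 5.90×10⁻³ Pa/m
Isobar spacing: Δn = ΔP/|∂P/∂n| = 200 Pa / 5.90×10⁻³ Pa/m = 33889 m ≈ 34 km

34 km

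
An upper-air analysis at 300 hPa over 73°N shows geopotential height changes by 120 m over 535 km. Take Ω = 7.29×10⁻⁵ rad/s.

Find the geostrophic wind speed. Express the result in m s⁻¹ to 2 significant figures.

16 m s⁻¹

Coriolis parameter at 73°N:
f = 2Ω sin φ = 2 × 7.29×10⁻⁵ × sin 73° = 1.39×10⁻⁴ s⁻¹
Height gradient: |∂Z/∂n| = 120 m / 535000 m = 2.24×10⁻⁴
On a pressure surface, geostrophic balance gives V_g = (g/f)|∂Z/∂n|:
V_g = 9.81 × 2.24×10⁻⁴ / 1.39×10⁻⁴ = 15.8 m/s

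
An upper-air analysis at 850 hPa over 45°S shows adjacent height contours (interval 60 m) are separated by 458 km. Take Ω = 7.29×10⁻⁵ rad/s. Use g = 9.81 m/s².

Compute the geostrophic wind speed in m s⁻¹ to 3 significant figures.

12.5 m s⁻¹

Coriolis parameter at 45°S:
f = 2Ω sin φ = 2 × 7.29×10⁻⁵ × sin 45° = 1.03×10⁻⁴ s⁻¹
Height gradient: |∂Z/∂n| = 60 m / 458000 m = 1.31×10⁻⁴
On a pressure surface, geostrophic balance gives V_g = (g/f)|∂Z/∂n|:
V_g = 9.81 × 1.31×10⁻⁴ / 1.03×10⁻⁴ = 12.5 m/s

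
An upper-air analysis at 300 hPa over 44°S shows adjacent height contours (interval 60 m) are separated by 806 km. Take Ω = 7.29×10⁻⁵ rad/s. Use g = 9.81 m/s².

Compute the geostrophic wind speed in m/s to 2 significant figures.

Coriolis parameter at 44°S:
f = 2Ω sin φ = 2 × 7.29×10⁻⁵ × sin 44° = 1.01×10⁻⁴ s⁻¹
Height gradient: |∂Z/∂n| = 60 m / 806000 m = 7.44×10⁻⁵
On a pressure surface, geostrophic balance gives V_g = (g/f)|∂Z/∂n|:
V_g = 9.81 × 7.44×10⁻⁵ / 1.01×10⁻⁴ = 7.21 m/s

7.2 m/s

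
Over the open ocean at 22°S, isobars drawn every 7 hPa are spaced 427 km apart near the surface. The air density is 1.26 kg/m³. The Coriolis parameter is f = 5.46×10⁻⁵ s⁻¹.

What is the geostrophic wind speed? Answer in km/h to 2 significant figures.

86 km/h

Pressure gradient: |∂P/∂n| = 700 Pa / 427000 m = 1.64×10⁻³ Pa/m
Geostrophic balance (pressure-gradient force = Coriolis force):
V_g = (1/(fρ)) |∂P/∂n| = 1.64×10⁻³ / (5.46×10⁻⁵ × 1.26) = 23.8 m/s
Converting: 23.8 m/s × 3.6 = 86 km/h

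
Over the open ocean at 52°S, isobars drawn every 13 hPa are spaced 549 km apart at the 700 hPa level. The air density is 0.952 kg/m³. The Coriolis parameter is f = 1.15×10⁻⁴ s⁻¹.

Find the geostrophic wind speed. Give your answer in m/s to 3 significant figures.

21.6 m/s

Pressure gradient: |∂P/∂n| = 1300 Pa / 549000 m = 2.37×10⁻³ Pa/m
Geostrophic balance (pressure-gradient force = Coriolis force):
V_g = (1/(fρ)) |∂P/∂n| = 2.37×10⁻³ / (1.15×10⁻⁴ × 0.952) = 21.6 m/s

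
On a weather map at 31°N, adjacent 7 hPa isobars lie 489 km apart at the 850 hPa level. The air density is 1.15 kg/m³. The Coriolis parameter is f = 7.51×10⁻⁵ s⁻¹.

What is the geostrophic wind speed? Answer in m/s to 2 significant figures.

17 m/s

Pressure gradient: |∂P/∂n| = 700 Pa / 489000 m = 1.43×10⁻³ Pa/m
Geostrophic balance (pressure-gradient force = Coriolis force):
V_g = (1/(fρ)) |∂P/∂n| = 1.43×10⁻³ / (7.51×10⁻⁵ × 1.15) = 16.6 m/s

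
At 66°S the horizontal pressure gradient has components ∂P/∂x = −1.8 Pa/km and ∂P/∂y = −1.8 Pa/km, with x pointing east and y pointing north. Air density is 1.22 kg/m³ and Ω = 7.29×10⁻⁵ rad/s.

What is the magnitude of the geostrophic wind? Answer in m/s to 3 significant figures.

15.7 m/s

Coriolis parameter at 66°S:
f = 2Ω sin φ = 2 × 7.29×10⁻⁵ × sin 66° = 1.33×10⁻⁴ s⁻¹
In the Southern Hemisphere f is negative: f = −1.33×10⁻⁴ s⁻¹.
Component geostrophic relations (x east, y north):
u_g = −(1/(fρ)) ∂P/∂y,  v_g = (1/(fρ)) ∂P/∂x
u_g = −(−1.8×10⁻³)/(−1.33×10⁻⁴ × 1.22) = −11.1 m/s;  v_g = (−1.8×10⁻³)/(−1.33×10⁻⁴ × 1.22) = 11.1 m/s
|V_g| = √(u_g² + v_g²) = 15.7 m/s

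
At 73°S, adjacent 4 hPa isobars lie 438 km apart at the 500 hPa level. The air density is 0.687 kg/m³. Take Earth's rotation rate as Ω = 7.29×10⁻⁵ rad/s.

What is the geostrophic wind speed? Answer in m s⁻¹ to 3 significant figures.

Coriolis parameter at 73°S:
f = 2Ω sin φ = 2 × 7.29×10⁻⁵ × sin 73° = 1.39×10⁻⁴ s⁻¹
Pressure gradient: |∂P/∂n| = 400 Pa / 438000 m = 9.13×10⁻⁴ Pa/m
Geostrophic balance (pressure-gradient force = Coriolis force):
V_g = (1/(fρ)) |∂P/∂n| = 9.13×10⁻⁴ / (1.39×10⁻⁴ × 0.687) = 9.53 m/s

9.53 m s⁻¹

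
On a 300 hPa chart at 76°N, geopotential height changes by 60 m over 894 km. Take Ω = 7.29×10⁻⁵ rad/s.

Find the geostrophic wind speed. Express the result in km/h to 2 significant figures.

17 km/h

Coriolis parameter at 76°N:
f = 2Ω sin φ = 2 × 7.29×10⁻⁵ × sin 76° = 1.41×10⁻⁴ s⁻¹
Height gradient: |∂Z/∂n| = 60 m / 894000 m = 6.71×10⁻⁵
On a pressure surface, geostrophic balance gives V_g = (g/f)|∂Z/∂n|:
V_g = 9.81 × 6.71×10⁻⁵ / 1.41×10⁻⁴ = 4.65 m/s
Converting: 4.65 m/s × 3.6 = 17 km/h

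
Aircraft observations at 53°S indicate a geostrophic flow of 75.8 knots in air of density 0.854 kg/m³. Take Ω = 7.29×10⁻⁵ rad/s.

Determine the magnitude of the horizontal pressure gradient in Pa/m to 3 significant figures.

3.88×10⁻³ Pa/m

Coriolis parameter at 53°S:
f = 2Ω sin φ = 2 × 7.29×10⁻⁵ × sin 53° = 1.16×10⁻⁴ s⁻¹
Wind speed in SI: 75.8 knots = 39.0 m/s
Geostrophic balance rearranged: |∂P/∂n| = f ρ V_g
|∂P/∂n| = 1.16×10⁻⁴ × 0.854 × 39.0 = 3.88×10⁻³ Pa/m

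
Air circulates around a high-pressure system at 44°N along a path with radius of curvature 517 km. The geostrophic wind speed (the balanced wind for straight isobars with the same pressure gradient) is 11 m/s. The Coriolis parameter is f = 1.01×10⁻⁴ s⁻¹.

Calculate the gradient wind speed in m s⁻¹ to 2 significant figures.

Around a high, pressure-gradient force acts outward with centrifugal, so Coriolis balances both:
fV = (1/ρ)|∂P/∂n| + V²/R  →  V² − fR·V + fR·V_g = 0
With fR = 1.01×10⁻⁴ × 517×10³ m = 52.2 m/s:
V = [fR − √((fR)² − 4 fR V_g)]/2 = [52.2 − √(52.2² − 4×52.2×11)]/2 = 15.8 m/s
Supergeostrophic (V > V_g = 11 m/s), as expected around a high.

16 m s⁻¹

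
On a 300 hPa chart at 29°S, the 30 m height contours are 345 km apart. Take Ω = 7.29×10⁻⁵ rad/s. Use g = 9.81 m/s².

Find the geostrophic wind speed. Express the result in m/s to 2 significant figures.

Coriolis parameter at 29°S:
f = 2Ω sin φ = 2 × 7.29×10⁻⁵ × sin 29° = 7.07×10⁻⁵ s⁻¹
Height gradient: |∂Z/∂n| = 30 m / 345000 m = 8.70×10⁻⁵
On a pressure surface, geostrophic balance gives V_g = (g/f)|∂Z/∂n|:
V_g = 9.81 × 8.70×10⁻⁵ / 7.07×10⁻⁵ = 12.1 m/s

12 m/s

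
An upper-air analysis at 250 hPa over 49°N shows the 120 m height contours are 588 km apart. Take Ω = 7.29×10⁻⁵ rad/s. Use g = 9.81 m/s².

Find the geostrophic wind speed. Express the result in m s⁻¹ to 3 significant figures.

Coriolis parameter at 49°N:
f = 2Ω sin φ = 2 × 7.29×10⁻⁵ × sin 49° = 1.10×10⁻⁴ s⁻¹
Height gradient: |∂Z/∂n| = 120 m / 588000 m = 2.04×10⁻⁴
On a pressure surface, geostrophic balance gives V_g = (g/f)|∂Z/∂n|:
V_g = 9.81 × 2.04×10⁻⁴ / 1.10×10⁻⁴ = 18.2 m/s

18.2 m s⁻¹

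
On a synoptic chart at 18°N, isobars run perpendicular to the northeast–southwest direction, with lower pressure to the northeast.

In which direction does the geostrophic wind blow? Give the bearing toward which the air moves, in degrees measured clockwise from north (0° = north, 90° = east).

The pressure-gradient force points toward the northeast (bearing 045°).
Geostrophic balance: in the Northern Hemisphere the Coriolis force deflects motion to the right, so the geostrophic wind blows 90° to the right of the pressure-gradient force (low pressure on the left).
Rotating 045° by 90° clockwise gives 135° — the wind blows toward the southeast.

135°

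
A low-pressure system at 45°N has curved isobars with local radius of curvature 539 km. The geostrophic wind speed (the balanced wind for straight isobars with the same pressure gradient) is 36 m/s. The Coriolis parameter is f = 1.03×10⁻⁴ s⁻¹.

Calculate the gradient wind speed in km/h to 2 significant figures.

Around a low, centrifugal force acts outward with Coriolis, so pressure-gradient force balances both:
(1/ρ)|∂P/∂n| = fV + V²/R  →  V² + fR·V − fR·V_g = 0
With fR = 1.03×10⁻⁴ × 539×10³ m = 55.5 m/s:
V = [−fR + √((fR)² + 4 fR V_g)]/2 = [−55.5 + √(55.5² + 4×55.5×36)]/2 = 24.9 m/s
Subgeostrophic (V < V_g = 36 m/s), as expected around a low.
Converting: 24.9 m/s × 3.6 = 90 km/h

90 km/h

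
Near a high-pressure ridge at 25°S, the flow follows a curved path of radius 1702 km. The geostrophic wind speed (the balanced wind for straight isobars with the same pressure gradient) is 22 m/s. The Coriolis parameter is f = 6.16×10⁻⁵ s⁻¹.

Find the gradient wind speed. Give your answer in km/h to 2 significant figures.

Around a high, pressure-gradient force acts outward with centrifugal, so Coriolis balances both:
fV = (1/ρ)|∂P/∂n| + V²/R  →  V² − fR·V + fR·V_g = 0
With fR = 6.16×10⁻⁵ × 1702×10³ m = 105 m/s:
V = [fR − √((fR)² − 4 fR V_g)]/2 = [105 − √(105² − 4×105×22)]/2 = 31.4 m/s
Supergeostrophic (V > V_g = 22 m/s), as expected around a high.
Converting: 31.4 m/s × 3.6 = 110 km/h

110 km/h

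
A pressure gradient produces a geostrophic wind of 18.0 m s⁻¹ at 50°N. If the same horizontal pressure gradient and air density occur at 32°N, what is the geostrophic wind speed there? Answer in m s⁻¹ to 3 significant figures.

26.0 m s⁻¹

With the same pressure gradient and density, V_g ∝ 1/f ∝ 1/sin φ.
V₂ = V₁ · sin φ₁ / sin φ₂ = 18.0 × sin 50° / sin 32°
V₂ = 18.0 × 0.7660/0.5299 = 26.0 m s⁻¹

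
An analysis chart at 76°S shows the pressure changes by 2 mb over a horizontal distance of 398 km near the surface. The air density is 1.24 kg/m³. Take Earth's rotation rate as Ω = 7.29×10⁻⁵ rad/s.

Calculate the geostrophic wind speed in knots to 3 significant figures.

5.57 knots

Coriolis parameter at 76°S:
f = 2Ω sin φ = 2 × 7.29×10⁻⁵ × sin 76° = 1.41×10⁻⁴ s⁻¹
Pressure gradient: |∂P/∂n| = 200 Pa / 398000 m = 5.03×10⁻⁴ Pa/m
Geostrophic balance (pressure-gradient force = Coriolis force):
V_g = (1/(fρ)) |∂P/∂n| = 5.03×10⁻⁴ / (1.41×10⁻⁴ × 1.24) = 2.86 m/s
Converting: 2.86 m/s × 1.944 = 5.57 knots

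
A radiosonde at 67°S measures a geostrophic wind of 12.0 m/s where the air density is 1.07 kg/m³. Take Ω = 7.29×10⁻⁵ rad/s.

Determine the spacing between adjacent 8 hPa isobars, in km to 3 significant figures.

464 km

Coriolis parameter at 67°S:
f = 2Ω sin φ = 2 × 7.29×10⁻⁵ × sin 67° = 1.34×10⁻⁴ s⁻¹
Geostrophic balance rearranged: |∂P/∂n| = f ρ V_g
|∂P/∂n| = 1.34×10⁻⁴ × 1.07 × 12.0 = 1.72×10⁻³ Pa/m
Isobar spacing: Δn = ΔP/|∂P/∂n| = 800 Pa / 1.72×10⁻³ Pa/m = 464239 m ≈ 464 km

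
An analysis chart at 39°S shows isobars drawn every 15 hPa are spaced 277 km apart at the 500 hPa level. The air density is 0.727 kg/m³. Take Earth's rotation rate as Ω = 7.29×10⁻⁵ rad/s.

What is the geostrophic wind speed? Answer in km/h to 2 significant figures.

Coriolis parameter at 39°S:
f = 2Ω sin φ = 2 × 7.29×10⁻⁵ × sin 39° = 9.18×10⁻⁵ s⁻¹
Pressure gradient: |∂P/∂n| = 1500 Pa / 277000 m = 5.42×10⁻³ Pa/m
Geostrophic balance (pressure-gradient force = Coriolis force):
V_g = (1/(fρ)) |∂P/∂n| = 5.42×10⁻³ / (9.18×10⁻⁵ × 0.727) = 81.2 m/s
Converting: 81.2 m/s × 3.6 = 290 km/h

290 km/h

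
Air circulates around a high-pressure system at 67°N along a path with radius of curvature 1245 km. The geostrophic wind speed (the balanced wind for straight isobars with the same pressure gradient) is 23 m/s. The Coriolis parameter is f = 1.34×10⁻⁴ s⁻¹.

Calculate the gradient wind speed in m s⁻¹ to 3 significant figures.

27.5 m s⁻¹

Around a high, pressure-gradient force acts outward with centrifugal, so Coriolis balances both:
fV = (1/ρ)|∂P/∂n| + V²/R  →  V² − fR·V + fR·V_g = 0
With fR = 1.34×10⁻⁴ × 1245×10³ m = 167 m/s:
V = [fR − √((fR)² − 4 fR V_g)]/2 = [167 − √(167² − 4×167×23)]/2 = 27.5 m/s
Supergeostrophic (V > V_g = 23 m/s), as expected around a high.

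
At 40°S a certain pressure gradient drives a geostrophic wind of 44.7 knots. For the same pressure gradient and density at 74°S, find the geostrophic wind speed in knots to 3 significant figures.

29.9 knots

With the same pressure gradient and density, V_g ∝ 1/f ∝ 1/sin φ.
V₂ = V₁ · sin φ₁ / sin φ₂ = 44.7 × sin 40° / sin 74°
V₂ = 44.7 × 0.6428/0.9613 = 29.9 knots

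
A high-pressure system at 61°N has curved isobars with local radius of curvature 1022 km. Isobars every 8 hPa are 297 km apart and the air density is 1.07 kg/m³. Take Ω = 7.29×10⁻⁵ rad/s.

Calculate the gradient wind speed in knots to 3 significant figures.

Coriolis parameter at 61°N:
f = 2Ω sin φ = 2 × 7.29×10⁻⁵ × sin 61° = 1.28×10⁻⁴ s⁻¹
Pressure gradient: |∂P/∂n| = 800 Pa / 297000 m = 2.69×10⁻³ Pa/m
Geostrophic speed: V_g = |∂P/∂n|/(fρ) = 2.69×10⁻³/(1.28×10⁻⁴ × 1.07) = 19.7 m/s
Around a high, pressure-gradient force acts outward with centrifugal, so Coriolis balances both:
fV = (1/ρ)|∂P/∂n| + V²/R  →  V² − fR·V + fR·V_g = 0
With fR = 1.28×10⁻⁴ × 1022×10³ m = 130 m/s:
V = [fR − √((fR)² − 4 fR V_g)]/2 = [130 − √(130² − 4×130×19.7)]/2 = 24.3 m/s
Supergeostrophic (V > V_g = 19.7 m/s), as expected around a high.
Converting: 24.3 m/s × 1.944 = 47.1 knots

47.1 knots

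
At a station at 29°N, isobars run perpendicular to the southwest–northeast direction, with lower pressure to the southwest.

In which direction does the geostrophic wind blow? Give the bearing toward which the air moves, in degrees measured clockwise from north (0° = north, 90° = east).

The pressure-gradient force points toward the southwest (bearing 225°).
Geostrophic balance: in the Northern Hemisphere the Coriolis force deflects motion to the right, so the geostrophic wind blows 90° to the right of the pressure-gradient force (low pressure on the left).
Rotating 225° by 90° clockwise gives 315° — the wind blows toward the northwest.

315°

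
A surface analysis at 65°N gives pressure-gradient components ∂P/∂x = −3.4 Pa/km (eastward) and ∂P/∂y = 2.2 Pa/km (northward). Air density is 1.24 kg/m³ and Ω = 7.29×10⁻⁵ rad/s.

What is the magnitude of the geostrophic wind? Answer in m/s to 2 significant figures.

25 m/s

Coriolis parameter at 65°N:
f = 2Ω sin φ = 2 × 7.29×10⁻⁵ × sin 65° = 1.32×10⁻⁴ s⁻¹
Component geostrophic relations (x east, y north):
u_g = −(1/(fρ)) ∂P/∂y,  v_g = (1/(fρ)) ∂P/∂x
u_g = −(2.2×10⁻³)/(1.32×10⁻⁴ × 1.24) = −13.4 m/s;  v_g = (−3.4×10⁻³)/(1.32×10⁻⁴ × 1.24) = −20.8 m/s
|V_g| = √(u_g² + v_g²) = 24.7 m/s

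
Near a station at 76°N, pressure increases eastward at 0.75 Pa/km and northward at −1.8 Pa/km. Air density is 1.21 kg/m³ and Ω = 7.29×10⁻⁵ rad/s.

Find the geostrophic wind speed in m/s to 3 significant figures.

11.4 m/s

Coriolis parameter at 76°N:
f = 2Ω sin φ = 2 × 7.29×10⁻⁵ × sin 76° = 1.41×10⁻⁴ s⁻¹
Component geostrophic relations (x east, y north):
u_g = −(1/(fρ)) ∂P/∂y,  v_g = (1/(fρ)) ∂P/∂x
u_g = −(−1.8×10⁻³)/(1.41×10⁻⁴ × 1.21) = 10.5 m/s;  v_g = (0.75×10⁻³)/(1.41×10⁻⁴ × 1.21) = 4.38 m/s
|V_g| = √(u_g² + v_g²) = 11.4 m/s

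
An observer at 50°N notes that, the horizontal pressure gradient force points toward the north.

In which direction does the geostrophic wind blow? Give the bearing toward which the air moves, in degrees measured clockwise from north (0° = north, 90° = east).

090°

The pressure-gradient force points toward the north (bearing 000°).
Geostrophic balance: in the Northern Hemisphere the Coriolis force deflects motion to the right, so the geostrophic wind blows 90° to the right of the pressure-gradient force (low pressure on the left).
Rotating 000° by 90° clockwise gives 090° — the wind blows toward the east.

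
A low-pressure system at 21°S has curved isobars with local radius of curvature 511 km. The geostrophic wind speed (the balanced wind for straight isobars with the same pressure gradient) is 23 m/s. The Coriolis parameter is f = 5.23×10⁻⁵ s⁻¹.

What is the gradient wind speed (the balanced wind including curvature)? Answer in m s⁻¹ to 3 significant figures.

14.8 m s⁻¹

Around a low, centrifugal force acts outward with Coriolis, so pressure-gradient force balances both:
(1/ρ)|∂P/∂n| = fV + V²/R  →  V² + fR·V − fR·V_g = 0
With fR = 5.23×10⁻⁵ × 511×10³ m = 26.7 m/s:
V = [−fR + √((fR)² + 4 fR V_g)]/2 = [−26.7 + √(26.7² + 4×26.7×23)]/2 = 14.8 m/s
Subgeostrophic (V < V_g = 23 m/s), as expected around a low.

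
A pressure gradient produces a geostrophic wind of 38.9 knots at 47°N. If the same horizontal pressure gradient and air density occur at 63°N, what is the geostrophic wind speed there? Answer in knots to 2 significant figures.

With the same pressure gradient and density, V_g ∝ 1/f ∝ 1/sin φ.
V₂ = V₁ · sin φ₁ / sin φ₂ = 38.9 × sin 47° / sin 63°
V₂ = 38.9 × 0.7314/0.8910 = 32 knots

32 knots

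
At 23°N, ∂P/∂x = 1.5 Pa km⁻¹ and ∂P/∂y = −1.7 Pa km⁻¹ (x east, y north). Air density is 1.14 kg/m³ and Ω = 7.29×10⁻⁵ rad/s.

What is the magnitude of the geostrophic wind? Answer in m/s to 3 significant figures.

Coriolis parameter at 23°N:
f = 2Ω sin φ = 2 × 7.29×10⁻⁵ × sin 23° = 5.70×10⁻⁵ s⁻¹
Component geostrophic relations (x east, y north):
u_g = −(1/(fρ)) ∂P/∂y,  v_g = (1/(fρ)) ∂P/∂x
u_g = −(−1.7×10⁻³)/(5.70×10⁻⁵ × 1.14) = 26.2 m/s;  v_g = (1.5×10⁻³)/(5.70×10⁻⁵ × 1.14) = 23.1 m/s
|V_g| = √(u_g² + v_g²) = 34.9 m/s

34.9 m/s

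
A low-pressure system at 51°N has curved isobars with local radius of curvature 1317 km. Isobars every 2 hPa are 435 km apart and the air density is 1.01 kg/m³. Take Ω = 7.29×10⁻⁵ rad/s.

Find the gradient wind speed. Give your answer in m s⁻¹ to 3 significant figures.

3.91 m s⁻¹

Coriolis parameter at 51°N:
f = 2Ω sin φ = 2 × 7.29×10⁻⁵ × sin 51° = 1.13×10⁻⁴ s⁻¹
Pressure gradient: |∂P/∂n| = 200 Pa / 435000 m = 4.60×10⁻⁴ Pa/m
Geostrophic speed: V_g = |∂P/∂n|/(fρ) = 4.60×10⁻⁴/(1.13×10⁻⁴ × 1.01) = 4.02 m/s
Around a low, centrifugal force acts outward with Coriolis, so pressure-gradient force balances both:
(1/ρ)|∂P/∂n| = fV + V²/R  →  V² + fR·V − fR·V_g = 0
With fR = 1.13×10⁻⁴ × 1317×10³ m = 149 m/s:
V = [−fR + √((fR)² + 4 fR V_g)]/2 = [−149 + √(149² + 4×149×4.02)]/2 = 3.91 m/s
Subgeostrophic (V < V_g = 4.02 m/s), as expected around a low.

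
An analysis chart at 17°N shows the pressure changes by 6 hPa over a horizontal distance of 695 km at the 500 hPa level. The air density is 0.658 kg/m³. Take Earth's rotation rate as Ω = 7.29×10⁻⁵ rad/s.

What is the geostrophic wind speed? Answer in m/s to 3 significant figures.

Coriolis parameter at 17°N:
f = 2Ω sin φ = 2 × 7.29×10⁻⁵ × sin 17° = 4.26×10⁻⁵ s⁻¹
Pressure gradient: |∂P/∂n| = 600 Pa / 695000 m = 8.63×10⁻⁴ Pa/m
Geostrophic balance (pressure-gradient force = Coriolis force):
V_g = (1/(fρ)) |∂P/∂n| = 8.63×10⁻⁴ / (4.26×10⁻⁵ × 0.658) = 30.8 m/s

30.8 m/s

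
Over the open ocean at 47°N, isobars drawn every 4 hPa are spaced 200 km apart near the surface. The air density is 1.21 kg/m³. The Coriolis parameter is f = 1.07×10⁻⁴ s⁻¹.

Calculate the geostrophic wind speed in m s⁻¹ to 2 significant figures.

15 m s⁻¹

Pressure gradient: |∂P/∂n| = 400 Pa / 200000 m = 2.00×10⁻³ Pa/m
Geostrophic balance (pressure-gradient force = Coriolis force):
V_g = (1/(fρ)) |∂P/∂n| = 2.00×10⁻³ / (1.07×10⁻⁴ × 1.21) = 15.4 m/s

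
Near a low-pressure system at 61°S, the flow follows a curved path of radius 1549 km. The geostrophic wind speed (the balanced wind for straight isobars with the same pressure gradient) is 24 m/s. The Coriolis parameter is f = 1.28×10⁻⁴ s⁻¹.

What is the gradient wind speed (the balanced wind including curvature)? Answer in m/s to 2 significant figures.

Around a low, centrifugal force acts outward with Coriolis, so pressure-gradient force balances both:
(1/ρ)|∂P/∂n| = fV + V²/R  →  V² + fR·V − fR·V_g = 0
With fR = 1.28×10⁻⁴ × 1549×10³ m = 198 m/s:
V = [−fR + √((fR)² + 4 fR V_g)]/2 = [−198 + √(198² + 4×198×24)]/2 = 21.6 m/s
Subgeostrophic (V < V_g = 24 m/s), as expected around a low.

22 m/s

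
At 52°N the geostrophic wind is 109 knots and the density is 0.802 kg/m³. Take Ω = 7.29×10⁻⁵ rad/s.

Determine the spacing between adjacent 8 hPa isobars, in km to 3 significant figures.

Coriolis parameter at 52°N:
f = 2Ω sin φ = 2 × 7.29×10⁻⁵ × sin 52° = 1.15×10⁻⁴ s⁻¹
Wind speed in SI: 109 knots = 56.1 m/s
Geostrophic balance rearranged: |∂P/∂n| = f ρ V_g
|∂P/∂n| = 1.15×10⁻⁴ × 0.802 × 56.1 = 5.17×10⁻³ Pa/m
Isobar spacing: Δn = ΔP/|∂P/∂n| = 800 Pa / 5.17×10⁻³ Pa/m = 154832 m ≈ 155 km

155 km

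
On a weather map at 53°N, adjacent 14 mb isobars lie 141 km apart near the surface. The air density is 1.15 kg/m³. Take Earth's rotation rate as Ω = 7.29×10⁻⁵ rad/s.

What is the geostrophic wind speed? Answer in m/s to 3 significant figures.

Coriolis parameter at 53°N:
f = 2Ω sin φ = 2 × 7.29×10⁻⁵ × sin 53° = 1.16×10⁻⁴ s⁻¹
Pressure gradient: |∂P/∂n| = 1400 Pa / 141000 m = 9.93×10⁻³ Pa/m
Geostrophic balance (pressure-gradient force = Coriolis force):
V_g = (1/(fρ)) |∂P/∂n| = 9.93×10⁻³ / (1.16×10⁻⁴ × 1.15) = 74.1 m/s

74.1 m/s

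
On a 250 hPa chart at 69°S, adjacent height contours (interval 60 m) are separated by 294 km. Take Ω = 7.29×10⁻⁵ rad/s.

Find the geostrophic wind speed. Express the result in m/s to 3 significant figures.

Coriolis parameter at 69°S:
f = 2Ω sin φ = 2 × 7.29×10⁻⁵ × sin 69° = 1.36×10⁻⁴ s⁻¹
Height gradient: |∂Z/∂n| = 60 m / 294000 m = 2.04×10⁻⁴
On a pressure surface, geostrophic balance gives V_g = (g/f)|∂Z/∂n|:
V_g = 9.81 × 2.04×10⁻⁴ / 1.36×10⁻⁴ = 14.7 m/s

14.7 m/s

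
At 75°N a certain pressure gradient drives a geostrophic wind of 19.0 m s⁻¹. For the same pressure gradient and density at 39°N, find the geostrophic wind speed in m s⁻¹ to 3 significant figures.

29.2 m s⁻¹

With the same pressure gradient and density, V_g ∝ 1/f ∝ 1/sin φ.
V₂ = V₁ · sin φ₁ / sin φ₂ = 19.0 × sin 75° / sin 39°
V₂ = 19.0 × 0.9659/0.6293 = 29.2 m s⁻¹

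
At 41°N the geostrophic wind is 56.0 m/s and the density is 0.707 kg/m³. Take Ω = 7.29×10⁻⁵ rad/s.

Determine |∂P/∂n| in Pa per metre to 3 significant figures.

3.79×10⁻³ Pa/m

Coriolis parameter at 41°N:
f = 2Ω sin φ = 2 × 7.29×10⁻⁵ × sin 41° = 9.57×10⁻⁵ s⁻¹
Geostrophic balance rearranged: |∂P/∂n| = f ρ V_g
|∂P/∂n| = 9.57×10⁻⁵ × 0.707 × 56.0 = 3.79×10⁻³ Pa/m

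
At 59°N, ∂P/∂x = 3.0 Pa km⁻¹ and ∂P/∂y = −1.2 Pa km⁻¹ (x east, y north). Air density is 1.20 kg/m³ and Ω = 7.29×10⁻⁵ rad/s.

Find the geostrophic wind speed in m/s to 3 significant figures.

Coriolis parameter at 59°N:
f = 2Ω sin φ = 2 × 7.29×10⁻⁵ × sin 59° = 1.25×10⁻⁴ s⁻¹
Component geostrophic relations (x east, y north):
u_g = −(1/(fρ)) ∂P/∂y,  v_g = (1/(fρ)) ∂P/∂x
u_g = −(−1.2×10⁻³)/(1.25×10⁻⁴ × 1.20) = 8.00 m/s;  v_g = (3.0×10⁻³)/(1.25×10⁻⁴ × 1.20) = 20.0 m/s
|V_g| = √(u_g² + v_g²) = 21.5 m/s

21.5 m/s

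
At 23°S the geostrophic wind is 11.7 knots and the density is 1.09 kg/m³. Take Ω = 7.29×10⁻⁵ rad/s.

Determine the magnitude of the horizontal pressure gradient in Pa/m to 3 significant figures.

Coriolis parameter at 23°S:
f = 2Ω sin φ = 2 × 7.29×10⁻⁵ × sin 23° = 5.70×10⁻⁵ s⁻¹
Wind speed in SI: 11.7 knots = 6.02 m/s
Geostrophic balance rearranged: |∂P/∂n| = f ρ V_g
|∂P/∂n| = 5.70×10⁻⁵ × 1.09 × 6.02 = 3.74×10⁻⁴ Pa/m

3.74×10⁻⁴ Pa/m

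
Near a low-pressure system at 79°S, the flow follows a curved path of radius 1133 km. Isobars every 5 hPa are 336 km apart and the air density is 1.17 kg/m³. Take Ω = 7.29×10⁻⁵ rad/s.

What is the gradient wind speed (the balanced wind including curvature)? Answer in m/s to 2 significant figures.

8.4 m/s

Coriolis parameter at 79°S:
f = 2Ω sin φ = 2 × 7.29×10⁻⁵ × sin 79° = 1.43×10⁻⁴ s⁻¹
Pressure gradient: |∂P/∂n| = 500 Pa / 336000 m = 1.49×10⁻³ Pa/m
Geostrophic speed: V_g = |∂P/∂n|/(fρ) = 1.49×10⁻³/(1.43×10⁻⁴ × 1.17) = 8.89 m/s
Around a low, centrifugal force acts outward with Coriolis, so pressure-gradient force balances both:
(1/ρ)|∂P/∂n| = fV + V²/R  →  V² + fR·V − fR·V_g = 0
With fR = 1.43×10⁻⁴ × 1133×10³ m = 162 m/s:
V = [−fR + √((fR)² + 4 fR V_g)]/2 = [−162 + √(162² + 4×162×8.89)]/2 = 8.45 m/s
Subgeostrophic (V < V_g = 8.89 m/s), as expected around a low.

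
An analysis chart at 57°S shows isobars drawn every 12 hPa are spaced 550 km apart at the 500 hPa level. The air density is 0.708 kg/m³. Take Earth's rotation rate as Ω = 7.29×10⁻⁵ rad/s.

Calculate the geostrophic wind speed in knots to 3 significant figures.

Coriolis parameter at 57°S:
f = 2Ω sin φ = 2 × 7.29×10⁻⁵ × sin 57° = 1.22×10⁻⁴ s⁻¹
Pressure gradient: |∂P/∂n| = 1200 Pa / 550000 m = 2.18×10⁻³ Pa/m
Geostrophic balance (pressure-gradient force = Coriolis force):
V_g = (1/(fρ)) |∂P/∂n| = 2.18×10⁻³ / (1.22×10⁻⁴ × 0.708) = 25.2 m/s
Converting: 25.2 m/s × 1.944 = 49.0 knots

49.0 knots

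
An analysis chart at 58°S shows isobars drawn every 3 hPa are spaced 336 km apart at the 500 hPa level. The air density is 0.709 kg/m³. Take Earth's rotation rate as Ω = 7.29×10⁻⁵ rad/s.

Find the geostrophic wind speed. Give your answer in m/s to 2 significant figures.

Coriolis parameter at 58°S:
f = 2Ω sin φ = 2 × 7.29×10⁻⁵ × sin 58° = 1.24×10⁻⁴ s⁻¹
Pressure gradient: |∂P/∂n| = 300 Pa / 336000 m = 8.93×10⁻⁴ Pa/m
Geostrophic balance (pressure-gradient force = Coriolis force):
V_g = (1/(fρ)) |∂P/∂n| = 8.93×10⁻⁴ / (1.24×10⁻⁴ × 0.709) = 10.2 m/s

10 m/s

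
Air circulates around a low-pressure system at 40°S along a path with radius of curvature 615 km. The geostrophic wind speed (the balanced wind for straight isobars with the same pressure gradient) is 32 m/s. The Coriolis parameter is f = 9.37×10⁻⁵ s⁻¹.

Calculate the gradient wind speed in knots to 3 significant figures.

Around a low, centrifugal force acts outward with Coriolis, so pressure-gradient force balances both:
(1/ρ)|∂P/∂n| = fV + V²/R  →  V² + fR·V − fR·V_g = 0
With fR = 9.37×10⁻⁵ × 615×10³ m = 57.6 m/s:
V = [−fR + √((fR)² + 4 fR V_g)]/2 = [−57.6 + √(57.6² + 4×57.6×32)]/2 = 22.9 m/s
Subgeostrophic (V < V_g = 32 m/s), as expected around a low.
Converting: 22.9 m/s × 1.944 = 44.5 knots

44.5 knots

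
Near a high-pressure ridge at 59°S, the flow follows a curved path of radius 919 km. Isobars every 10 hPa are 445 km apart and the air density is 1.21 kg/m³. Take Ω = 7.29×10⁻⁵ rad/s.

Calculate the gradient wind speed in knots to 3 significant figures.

Coriolis parameter at 59°S:
f = 2Ω sin φ = 2 × 7.29×10⁻⁵ × sin 59° = 1.25×10⁻⁴ s⁻¹
Pressure gradient: |∂P/∂n| = 1000 Pa / 445000 m = 2.25×10⁻³ Pa/m
Geostrophic speed: V_g = |∂P/∂n|/(fρ) = 2.25×10⁻³/(1.25×10⁻⁴ × 1.21) = 14.9 m/s
Around a high, pressure-gradient force acts outward with centrifugal, so Coriolis balances both:
fV = (1/ρ)|∂P/∂n| + V²/R  →  V² − fR·V + fR·V_g = 0
With fR = 1.25×10⁻⁴ × 919×10³ m = 115 m/s:
V = [fR − √((fR)² − 4 fR V_g)]/2 = [115 − √(115² − 4×115×14.9)]/2 = 17.5 m/s
Supergeostrophic (V > V_g = 14.9 m/s), as expected around a high.
Converting: 17.5 m/s × 1.944 = 34.1 knots

34.1 knots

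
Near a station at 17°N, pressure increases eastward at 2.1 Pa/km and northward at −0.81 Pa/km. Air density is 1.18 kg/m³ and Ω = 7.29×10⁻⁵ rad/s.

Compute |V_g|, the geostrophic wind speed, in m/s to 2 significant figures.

Coriolis parameter at 17°N:
f = 2Ω sin φ = 2 × 7.29×10⁻⁵ × sin 17° = 4.26×10⁻⁵ s⁻¹
Component geostrophic relations (x east, y north):
u_g = −(1/(fρ)) ∂P/∂y,  v_g = (1/(fρ)) ∂P/∂x
u_g = −(−0.81×10⁻³)/(4.26×10⁻⁵ × 1.18) = 16.1 m/s;  v_g = (2.1×10⁻³)/(4.26×10⁻⁵ × 1.18) = 41.7 m/s
|V_g| = √(u_g² + v_g²) = 44.7 m/s

45 m/s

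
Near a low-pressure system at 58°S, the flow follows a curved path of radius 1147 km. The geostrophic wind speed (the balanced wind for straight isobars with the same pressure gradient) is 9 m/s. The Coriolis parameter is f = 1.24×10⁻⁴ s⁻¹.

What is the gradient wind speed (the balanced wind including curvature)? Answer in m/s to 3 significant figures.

8.49 m/s

Around a low, centrifugal force acts outward with Coriolis, so pressure-gradient force balances both:
(1/ρ)|∂P/∂n| = fV + V²/R  →  V² + fR·V − fR·V_g = 0
With fR = 1.24×10⁻⁴ × 1147×10³ m = 142 m/s:
V = [−fR + √((fR)² + 4 fR V_g)]/2 = [−142 + √(142² + 4×142×9)]/2 = 8.49 m/s
Subgeostrophic (V < V_g = 9 m/s), as expected around a low.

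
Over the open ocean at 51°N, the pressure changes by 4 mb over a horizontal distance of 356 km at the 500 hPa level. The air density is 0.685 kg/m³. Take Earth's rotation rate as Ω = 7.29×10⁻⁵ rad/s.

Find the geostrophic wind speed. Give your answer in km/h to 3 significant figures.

Coriolis parameter at 51°N:
f = 2Ω sin φ = 2 × 7.29×10⁻⁵ × sin 51° = 1.13×10⁻⁴ s⁻¹
Pressure gradient: |∂P/∂n| = 400 Pa / 356000 m = 1.12×10⁻³ Pa/m
Geostrophic balance (pressure-gradient force = Coriolis force):
V_g = (1/(fρ)) |∂P/∂n| = 1.12×10⁻³ / (1.13×10⁻⁴ × 0.685) = 14.5 m/s
Converting: 14.5 m/s × 3.6 = 52.1 km/h

52.1 km/h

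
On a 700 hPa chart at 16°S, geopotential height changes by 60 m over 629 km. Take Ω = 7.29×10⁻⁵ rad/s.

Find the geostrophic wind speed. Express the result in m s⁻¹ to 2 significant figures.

23 m s⁻¹

Coriolis parameter at 16°S:
f = 2Ω sin φ = 2 × 7.29×10⁻⁵ × sin 16° = 4.02×10⁻⁵ s⁻¹
Height gradient: |∂Z/∂n| = 60 m / 629000 m = 9.54×10⁻⁵
On a pressure surface, geostrophic balance gives V_g = (g/f)|∂Z/∂n|:
V_g = 9.81 × 9.54×10⁻⁵ / 4.02×10⁻⁵ = 23.3 m/s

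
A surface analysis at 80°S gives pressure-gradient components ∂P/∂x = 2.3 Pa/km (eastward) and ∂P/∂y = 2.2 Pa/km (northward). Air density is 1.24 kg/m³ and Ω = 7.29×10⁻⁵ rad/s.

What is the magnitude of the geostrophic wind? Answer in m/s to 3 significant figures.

17.9 m/s

Coriolis parameter at 80°S:
f = 2Ω sin φ = 2 × 7.29×10⁻⁵ × sin 80° = 1.44×10⁻⁴ s⁻¹
In the Southern Hemisphere f is negative: f = −1.44×10⁻⁴ s⁻¹.
Component geostrophic relations (x east, y north):
u_g = −(1/(fρ)) ∂P/∂y,  v_g = (1/(fρ)) ∂P/∂x
u_g = −(2.2×10⁻³)/(−1.44×10⁻⁴ × 1.24) = 12.4 m/s;  v_g = (2.3×10⁻³)/(−1.44×10⁻⁴ × 1.24) = −12.9 m/s
|V_g| = √(u_g² + v_g²) = 17.9 m/s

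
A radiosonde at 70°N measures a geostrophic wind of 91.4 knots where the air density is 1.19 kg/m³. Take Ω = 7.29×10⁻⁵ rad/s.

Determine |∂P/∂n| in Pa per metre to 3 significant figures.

7.67×10⁻³ Pa/m

Coriolis parameter at 70°N:
f = 2Ω sin φ = 2 × 7.29×10⁻⁵ × sin 70° = 1.37×10⁻⁴ s⁻¹
Wind speed in SI: 91.4 knots = 47.0 m/s
Geostrophic balance rearranged: |∂P/∂n| = f ρ V_g
|∂P/∂n| = 1.37×10⁻⁴ × 1.19 × 47.0 = 7.67×10⁻³ Pa/m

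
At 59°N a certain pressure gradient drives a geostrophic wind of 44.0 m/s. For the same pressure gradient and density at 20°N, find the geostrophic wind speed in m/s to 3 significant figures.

110 m/s

With the same pressure gradient and density, V_g ∝ 1/f ∝ 1/sin φ.
V₂ = V₁ · sin φ₁ / sin φ₂ = 44.0 × sin 59° / sin 20°
V₂ = 44.0 × 0.8572/0.3420 = 110 m/s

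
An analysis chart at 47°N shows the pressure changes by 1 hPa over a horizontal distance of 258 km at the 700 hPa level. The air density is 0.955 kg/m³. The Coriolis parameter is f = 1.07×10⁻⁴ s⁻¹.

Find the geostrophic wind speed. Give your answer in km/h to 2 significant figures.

Pressure gradient: |∂P/∂n| = 100 Pa / 258000 m = 3.88×10⁻⁴ Pa/m
Geostrophic balance (pressure-gradient force = Coriolis force):
V_g = (1/(fρ)) |∂P/∂n| = 3.88×10⁻⁴ / (1.07×10⁻⁴ × 0.955) = 3.79 m/s
Converting: 3.79 m/s × 3.6 = 14 km/h

14 km/h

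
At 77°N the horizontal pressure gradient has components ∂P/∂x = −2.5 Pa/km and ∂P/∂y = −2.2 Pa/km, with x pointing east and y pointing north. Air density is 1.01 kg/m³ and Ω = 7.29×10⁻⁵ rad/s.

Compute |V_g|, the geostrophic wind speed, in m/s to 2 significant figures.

Coriolis parameter at 77°N:
f = 2Ω sin φ = 2 × 7.29×10⁻⁵ × sin 77° = 1.42×10⁻⁴ s⁻¹
Component geostrophic relations (x east, y north):
u_g = −(1/(fρ)) ∂P/∂y,  v_g = (1/(fρ)) ∂P/∂x
u_g = −(−2.2×10⁻³)/(1.42×10⁻⁴ × 1.01) = 15.3 m/s;  v_g = (−2.5×10⁻³)/(1.42×10⁻⁴ × 1.01) = −17.4 m/s
|V_g| = √(u_g² + v_g²) = 23.2 m/s

23 m/s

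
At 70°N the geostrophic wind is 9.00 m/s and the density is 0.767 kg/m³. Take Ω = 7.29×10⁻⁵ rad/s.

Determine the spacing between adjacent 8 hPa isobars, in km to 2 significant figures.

850 km

Coriolis parameter at 70°N:
f = 2Ω sin φ = 2 × 7.29×10⁻⁵ × sin 70° = 1.37×10⁻⁴ s⁻¹
Geostrophic balance rearranged: |∂P/∂n| = f ρ V_g
|∂P/∂n| = 1.37×10⁻⁴ × 0.767 × 9.00 = 9.46×10⁻⁴ Pa/m
Isobar spacing: Δn = ΔP/|∂P/∂n| = 800 Pa / 9.46×10⁻⁴ Pa/m = 845880 m ≈ 850 km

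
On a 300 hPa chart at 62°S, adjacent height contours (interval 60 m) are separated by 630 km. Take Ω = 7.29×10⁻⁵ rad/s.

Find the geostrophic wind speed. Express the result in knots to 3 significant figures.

Coriolis parameter at 62°S:
f = 2Ω sin φ = 2 × 7.29×10⁻⁵ × sin 62° = 1.29×10⁻⁴ s⁻¹
Height gradient: |∂Z/∂n| = 60 m / 630000 m = 9.52×10⁻⁵
On a pressure surface, geostrophic balance gives V_g = (g/f)|∂Z/∂n|:
V_g = 9.81 × 9.52×10⁻⁵ / 1.29×10⁻⁴ = 7.26 m/s
Converting: 7.26 m/s × 1.944 = 14.1 knots

14.1 knots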